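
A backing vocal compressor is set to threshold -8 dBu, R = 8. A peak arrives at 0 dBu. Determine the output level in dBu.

-7 dBu

0 dBu sits 8 dB over threshold.
At 8:1 the overshoot is divided by 8, leaving 1 dB above threshold.
That puts the output at -7 dBu.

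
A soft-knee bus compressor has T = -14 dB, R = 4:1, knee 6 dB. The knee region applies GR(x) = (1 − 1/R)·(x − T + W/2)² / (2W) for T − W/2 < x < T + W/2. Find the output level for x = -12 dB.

-13.5625 dB

x − T + W/2 = -12 − (-14) + 3 = 5.
GR = (1 − 1/4) × 5² / 12 = 0.75 × 25 / 12 = 1.5625 dB.
Output = -12 − 1.5625 = -13.5625 dB.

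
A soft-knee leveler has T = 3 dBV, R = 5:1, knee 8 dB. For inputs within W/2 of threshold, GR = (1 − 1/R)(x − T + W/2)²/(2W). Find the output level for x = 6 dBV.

x − T + W/2 = 6 − 3 + 4 = 7.
GR = (1 − 1/5) × 7² / 16 = 0.8 × 49 / 16 = 2.45 dB.
Output = 6 − 2.45 = 3.55 dBV.

3.55 dBV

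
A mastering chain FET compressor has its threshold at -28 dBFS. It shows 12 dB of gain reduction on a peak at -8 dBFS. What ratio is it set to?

Input overshoot = -8 − (-28) = 20 dB.
Output overshoot = 20 − 12 = 8 dB.
Ratio = input overshoot / output overshoot = 20 / 8 = 2.5.

2.5:1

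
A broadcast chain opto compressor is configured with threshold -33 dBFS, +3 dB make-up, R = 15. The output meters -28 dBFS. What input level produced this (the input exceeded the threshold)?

-3 dBFS

Stripping the +3 dB make-up gives -31 dBFS at the gain stage.
Post-compression overshoot = -31 − (-33) = 2 dB.
Before 15:1 compression the overshoot was 2 × 15 = 30 dB, so input = -33 + 30 = -3 dBFS.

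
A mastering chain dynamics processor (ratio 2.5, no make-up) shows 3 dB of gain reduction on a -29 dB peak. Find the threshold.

Input is 5 dB above T (since output overshoot × R = input overshoot: (-32 − T)·2.5 = -29 − T gives T = -34 dB).
Check: -34 + (-29 − (-34))/2.5 = -34 + 2 = -32 dB. ✓

-34 dB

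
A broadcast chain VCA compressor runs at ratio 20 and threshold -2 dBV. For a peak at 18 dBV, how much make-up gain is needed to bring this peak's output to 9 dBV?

The peak compresses to -2 + 20/20 = -1 dBV.
To reach 9 dBV requires 9 − (-1) = 10 dB of make-up.

10 dB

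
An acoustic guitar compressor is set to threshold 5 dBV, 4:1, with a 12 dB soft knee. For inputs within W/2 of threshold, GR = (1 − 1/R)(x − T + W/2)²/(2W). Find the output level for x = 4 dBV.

x − T + W/2 = 4 − 5 + 6 = 5.
GR = (1 − 1/4) × 5² / 24 = 0.75 × 25 / 24 = 0.78125 dB.
Output = 4 − 0.78125 = 3.21875 dBV.

3.21875 dBV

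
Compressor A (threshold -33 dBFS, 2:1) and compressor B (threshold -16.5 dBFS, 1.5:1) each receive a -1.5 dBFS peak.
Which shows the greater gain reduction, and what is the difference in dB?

A, by 10.75 dB

A: 31.5 dB over, compressed to 15.75 dB over, so 15.75 dB of GR.
B: 15 dB over, compressed to 10 dB over, so 5 dB of GR.
A applies 10.75 dB more gain reduction.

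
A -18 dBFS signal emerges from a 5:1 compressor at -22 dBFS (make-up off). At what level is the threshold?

-23 dBFS

Gain reduction = -18 − (-22) = 4 dB; output overshoot = GR / (R − 1) = 4 / 4 = 1 dB.
Threshold = output − output overshoot = -22 − 1 = -23 dBFS.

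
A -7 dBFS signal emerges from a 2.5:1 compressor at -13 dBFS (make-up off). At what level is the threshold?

-17 dBFS

Let T be the threshold. Output overshoot = (input overshoot)/R, so -13 − T = (-7 − T)/2.5.
2.5·(-13 − T) = -7 − T → 1.5·T = -32.5 − (-7) = -25.5.
T = -25.5/1.5 = -17 dBFS.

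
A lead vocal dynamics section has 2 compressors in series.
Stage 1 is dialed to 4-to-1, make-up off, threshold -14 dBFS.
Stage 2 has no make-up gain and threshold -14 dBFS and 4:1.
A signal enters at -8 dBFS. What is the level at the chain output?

-13.625 dBFS

Stage 1: -8 dBFS is 6 dB over -14 dBFS; at 4:1 that becomes 1.5 dB over, giving -12.5 dBFS.
Stage 2: 1.5 dB above -14 dBFS, reduced 4:1 to 0.375 dB above → -13.625 dBFS.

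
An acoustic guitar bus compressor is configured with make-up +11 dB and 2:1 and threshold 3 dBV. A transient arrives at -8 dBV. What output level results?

3 dBV

-8 dBV is 11 dB below the 3 dBV threshold, so no gain reduction is applied.
Make-up gain adds 11 dB: -8 + 11 = 3 dBV.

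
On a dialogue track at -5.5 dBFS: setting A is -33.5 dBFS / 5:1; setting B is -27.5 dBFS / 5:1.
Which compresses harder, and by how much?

A: GR = 28 − 28/5 = 22.4 dB.
B: GR = 22 − 22/5 = 17.6 dB.
A reduces 4.8 dB more.

A, by 4.8 dB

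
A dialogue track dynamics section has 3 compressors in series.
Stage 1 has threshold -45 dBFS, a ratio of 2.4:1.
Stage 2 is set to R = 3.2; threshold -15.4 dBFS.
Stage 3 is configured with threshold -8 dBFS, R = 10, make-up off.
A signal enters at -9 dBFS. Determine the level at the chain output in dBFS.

-30 dBFS

Stage 1: overshoot 36 dB → 36/2.4 = 15 dB → -30 dBFS.
Stage 2: below threshold (-30 ≤ -15.4); passes unchanged; output -30 dBFS.
Stage 3: -30 dBFS ≤ -8 dBFS, so stage 3 doesn't engage; output -30 dBFS.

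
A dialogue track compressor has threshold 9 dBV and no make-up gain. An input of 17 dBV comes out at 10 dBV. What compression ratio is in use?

8:1

Input overshoot = 17 − 9 = 8 dB; output overshoot = 10 − 9 = 1 dB.
Ratio = 8 / 1 = 8.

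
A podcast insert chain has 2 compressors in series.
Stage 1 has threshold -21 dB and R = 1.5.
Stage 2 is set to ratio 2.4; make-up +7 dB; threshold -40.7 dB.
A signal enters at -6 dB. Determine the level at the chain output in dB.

Stage 1: 15 dB above -21 dB, reduced 1.5:1 to 10 dB above → -11 dB.
Stage 2: overshoot 29.7 dB → 29.7/2.4 = 12.375 dB → -28.325 dB; +7 dB make-up → -21.325 dB.

-21.325 dB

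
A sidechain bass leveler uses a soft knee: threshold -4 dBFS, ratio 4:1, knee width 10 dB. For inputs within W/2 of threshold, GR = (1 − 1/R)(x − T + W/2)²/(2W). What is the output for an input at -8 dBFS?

x − T + W/2 = -8 − (-4) + 5 = 1.
GR = (1 − 1/4) × 1² / 20 = 0.75 × 1 / 20 = 0.0375 dB.
Output = -8 − 0.0375 = -8.0375 dBFS.

-8.0375 dBFS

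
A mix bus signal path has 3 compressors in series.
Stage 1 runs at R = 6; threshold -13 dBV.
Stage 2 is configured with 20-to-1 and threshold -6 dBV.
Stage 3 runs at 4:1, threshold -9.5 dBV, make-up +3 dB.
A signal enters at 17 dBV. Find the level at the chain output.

Stage 1: 17 dBV is 30 dB over -13 dBV; at 6:1 that becomes 5 dB over, giving -8 dBV.
Stage 2: -8 dBV is at or below the -6 dBV threshold — no compression; output -8 dBV.
Stage 3: -8 dBV is 1.5 dB over -9.5 dBV; at 4:1 that becomes 0.375 dB over, giving -9.125 dBV; +3 dB make-up → -6.125 dBV.

-6.125 dBV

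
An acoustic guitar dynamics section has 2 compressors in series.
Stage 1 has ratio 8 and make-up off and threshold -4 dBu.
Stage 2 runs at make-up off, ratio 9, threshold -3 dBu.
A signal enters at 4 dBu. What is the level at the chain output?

Stage 1: overshoot 8 dB → 8/8 = 1 dB → -3 dBu.
Stage 2: below threshold (-3 ≤ -3); passes unchanged; output -3 dBu.

-3 dBu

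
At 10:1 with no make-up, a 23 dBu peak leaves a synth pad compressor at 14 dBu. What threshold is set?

Let T be the threshold. Output overshoot = (input overshoot)/R, so 14 − T = (23 − T)/10.
10·(14 − T) = 23 − T → 9·T = 140 − 23 = 117.
T = 117/9 = 13 dBu.

13 dBu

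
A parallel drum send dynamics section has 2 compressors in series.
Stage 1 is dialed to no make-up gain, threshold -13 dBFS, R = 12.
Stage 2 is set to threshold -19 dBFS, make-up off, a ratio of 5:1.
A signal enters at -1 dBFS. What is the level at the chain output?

-17.6 dBFS

Stage 1: -1 dBFS is 12 dB over -13 dBFS; at 12:1 that becomes 1 dB over, giving -12 dBFS.
Stage 2: overshoot 7 dB → 7/5 = 1.4 dB → -17.6 dBFS.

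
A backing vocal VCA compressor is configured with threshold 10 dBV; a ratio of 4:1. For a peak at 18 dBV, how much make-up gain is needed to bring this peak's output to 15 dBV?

3 dB

Without make-up, output = threshold + overshoot/4 = 10 + 2 = 12 dBV.
Gap to target: 3 dB.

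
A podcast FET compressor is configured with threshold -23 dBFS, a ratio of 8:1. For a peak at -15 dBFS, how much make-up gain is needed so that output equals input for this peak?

Overshoot 8 dB → 8/8 = 1 dB after compression, so the compressed level is -23 + 1 = -22 dBFS.
Make-up = target − compressed = -15 − (-22) = 7 dB.

7 dB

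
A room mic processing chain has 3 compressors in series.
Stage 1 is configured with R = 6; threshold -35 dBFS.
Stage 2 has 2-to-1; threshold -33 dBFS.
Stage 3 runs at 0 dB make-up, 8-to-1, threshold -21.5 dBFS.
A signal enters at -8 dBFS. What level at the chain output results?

Stage 1: -8 dBFS is 27 dB over -35 dBFS; at 6:1 that becomes 4.5 dB over, giving -30.5 dBFS.
Stage 2: 2.5 dB above -33 dBFS, reduced 2:1 to 1.25 dB above → -31.75 dBFS.
Stage 3: -31.75 dBFS ≤ -21.5 dBFS, so stage 3 doesn't engage; output -31.75 dBFS.

-31.75 dBFS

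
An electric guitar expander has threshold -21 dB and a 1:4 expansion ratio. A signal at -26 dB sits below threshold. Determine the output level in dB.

The input is 5 dB below the -21 dB threshold.
A 1:4 expander multiplies undershoot by 4: 5 × 4 = 20 dB below threshold.
Output = -21 − 20 = -41 dB.

-41 dB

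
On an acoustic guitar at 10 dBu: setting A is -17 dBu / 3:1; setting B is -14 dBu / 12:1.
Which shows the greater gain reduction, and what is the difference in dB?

B, by 4 dB

A: overshoot 27 dB → output overshoot 9 dB → GR 18 dB.
B: overshoot 24 dB → output overshoot 2 dB → GR 22 dB.
B applies 4 dB more gain reduction.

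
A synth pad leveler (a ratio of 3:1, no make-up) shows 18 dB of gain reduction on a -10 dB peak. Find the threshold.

-37 dB

Let T be the threshold. Output overshoot = (input overshoot)/R, so -28 − T = (-10 − T)/3.
3·(-28 − T) = -10 − T → 2·T = -84 − (-10) = -74.
T = -74/2 = -37 dB.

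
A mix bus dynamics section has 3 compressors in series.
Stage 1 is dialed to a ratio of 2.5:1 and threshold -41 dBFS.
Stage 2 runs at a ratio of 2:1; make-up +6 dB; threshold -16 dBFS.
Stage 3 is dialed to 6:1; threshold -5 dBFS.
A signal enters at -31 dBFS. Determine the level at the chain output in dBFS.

Stage 1: 10 dB above -41 dBFS, reduced 2.5:1 to 4 dB above → -37 dBFS.
Stage 2: -37 dBFS ≤ -16 dBFS, so stage 2 doesn't engage; make-up brings it to -31 dBFS.
Stage 3: below threshold (-31 ≤ -5); passes unchanged; output -31 dBFS.

-31 dBFS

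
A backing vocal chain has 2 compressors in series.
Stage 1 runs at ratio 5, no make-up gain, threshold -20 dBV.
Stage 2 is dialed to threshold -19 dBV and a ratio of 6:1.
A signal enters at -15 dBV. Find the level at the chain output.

-19 dBV

Stage 1: 5 dB above -20 dBV, reduced 5:1 to 1 dB above → -19 dBV.
Stage 2: -19 dBV ≤ -19 dBV, so stage 2 doesn't engage; output -19 dBV.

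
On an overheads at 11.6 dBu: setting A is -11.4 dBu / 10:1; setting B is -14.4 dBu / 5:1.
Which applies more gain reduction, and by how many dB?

B, by 0.1 dB

A: 23 dB over, compressed to 2.3 dB over, so 20.7 dB of GR.
B: 26 dB over, compressed to 5.2 dB over, so 20.8 dB of GR.
Difference: 0.1 dB in favour of B.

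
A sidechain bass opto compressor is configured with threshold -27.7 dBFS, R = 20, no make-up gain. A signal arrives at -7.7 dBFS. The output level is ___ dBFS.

-26.7 dBFS

The input is 20 dB above the -27.7 dBFS threshold.
20:1 compression reduces that to 20/20 = 1 dB over.
That puts the output at -26.7 dBFS.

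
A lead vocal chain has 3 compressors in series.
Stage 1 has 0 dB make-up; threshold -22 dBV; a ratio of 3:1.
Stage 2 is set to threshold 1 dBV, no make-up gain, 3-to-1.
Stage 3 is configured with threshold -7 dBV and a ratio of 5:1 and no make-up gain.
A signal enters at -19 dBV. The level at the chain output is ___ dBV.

-21 dBV

Stage 1: -19 dBV is 3 dB over -22 dBV; at 3:1 that becomes 1 dB over, giving -21 dBV.
Stage 2: -21 dBV is at or below the 1 dBV threshold — no compression; output -21 dBV.
Stage 3: -21 dBV is at or below the -7 dBV threshold — no compression; output -21 dBV.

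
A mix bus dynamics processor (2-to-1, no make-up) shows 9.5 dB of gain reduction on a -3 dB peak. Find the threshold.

Input is 19 dB above T (since output overshoot × R = input overshoot: (-12.5 − T)·2 = -3 − T gives T = -22 dB).
Check: -22 + (-3 − (-22))/2 = -22 + 9.5 = -12.5 dB. ✓

-22 dB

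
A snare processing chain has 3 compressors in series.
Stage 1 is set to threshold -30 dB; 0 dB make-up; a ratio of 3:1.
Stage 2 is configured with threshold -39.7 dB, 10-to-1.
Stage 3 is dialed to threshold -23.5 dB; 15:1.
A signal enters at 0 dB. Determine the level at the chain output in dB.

-37.73 dB

Stage 1: 0 dB is 30 dB over -30 dB; at 3:1 that becomes 10 dB over, giving -20 dB.
Stage 2: -20 dB is 19.7 dB over -39.7 dB; at 10:1 that becomes 1.97 dB over, giving -37.73 dB.
Stage 3: -37.73 dB is at or below the -23.5 dB threshold — no compression; output -37.73 dB.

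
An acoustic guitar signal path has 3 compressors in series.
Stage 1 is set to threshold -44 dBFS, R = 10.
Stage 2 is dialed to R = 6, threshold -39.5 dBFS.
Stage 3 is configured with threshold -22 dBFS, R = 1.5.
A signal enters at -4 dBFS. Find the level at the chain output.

-40 dBFS

Stage 1: overshoot 40 dB → 40/10 = 4 dB → -40 dBFS.
Stage 2: -40 dBFS is at or below the -39.5 dBFS threshold — no compression; output -40 dBFS.
Stage 3: -40 dBFS is at or below the -22 dBFS threshold — no compression; output -40 dBFS.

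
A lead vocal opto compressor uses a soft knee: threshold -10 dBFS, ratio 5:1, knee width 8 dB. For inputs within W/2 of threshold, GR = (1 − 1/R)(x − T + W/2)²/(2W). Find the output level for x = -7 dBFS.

x − T + W/2 = -7 − (-10) + 4 = 7.
GR = (1 − 1/5) × 7² / 16 = 0.8 × 49 / 16 = 2.45 dB.
Output = -7 − 2.45 = -9.45 dBFS.

-9.45 dBFS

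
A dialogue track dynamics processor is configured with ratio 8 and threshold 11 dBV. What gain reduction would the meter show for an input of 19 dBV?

Overshoot = 19 − 11 = 8 dB.
A 8:1 ratio leaves 1 dB of that excess.
So the signal is attenuated by 8 − 1 = 7 dB.

7 dB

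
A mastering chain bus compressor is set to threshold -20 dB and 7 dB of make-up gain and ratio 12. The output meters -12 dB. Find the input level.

Before make-up, the level was -12 − 7 = -19 dB.
Post-compression overshoot = -19 − (-20) = 1 dB.
Input overshoot = R × output overshoot = 12 dB → input = -20 + 12 = -8 dB.

-8 dB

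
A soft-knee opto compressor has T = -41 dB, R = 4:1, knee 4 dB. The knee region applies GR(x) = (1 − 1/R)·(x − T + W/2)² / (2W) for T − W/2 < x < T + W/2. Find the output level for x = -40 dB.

-40.84375 dB

x − T + W/2 = -40 − (-41) + 2 = 3.
GR = (1 − 1/4) × 3² / 8 = 0.75 × 9 / 8 = 0.84375 dB.
Output = -40 − 0.84375 = -40.84375 dB.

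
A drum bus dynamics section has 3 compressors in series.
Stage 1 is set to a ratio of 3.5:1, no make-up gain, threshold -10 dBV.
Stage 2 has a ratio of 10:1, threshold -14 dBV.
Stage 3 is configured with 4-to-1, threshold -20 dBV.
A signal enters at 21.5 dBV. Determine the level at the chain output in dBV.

Stage 1: 31.5 dB above -10 dBV, reduced 3.5:1 to 9 dB above → -1 dBV.
Stage 2: overshoot 13 dB → 13/10 = 1.3 dB → -12.7 dBV.
Stage 3: 7.3 dB above -20 dBV, reduced 4:1 to 1.825 dB above → -18.175 dBV.

-18.175 dBV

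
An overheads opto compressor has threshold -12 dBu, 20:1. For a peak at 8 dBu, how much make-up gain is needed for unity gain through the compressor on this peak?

19 dB

Without make-up, output = threshold + overshoot/20 = -12 + 1 = -11 dBu.
Gap to target: 19 dB.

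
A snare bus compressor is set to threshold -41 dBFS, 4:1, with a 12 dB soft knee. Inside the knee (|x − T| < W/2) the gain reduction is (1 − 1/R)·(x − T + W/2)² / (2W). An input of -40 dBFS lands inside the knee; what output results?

-41.53125 dBFS

x − T + W/2 = -40 − (-41) + 6 = 7.
GR = (1 − 1/4) × 7² / 24 = 0.75 × 49 / 24 = 1.53125 dB.
Output = -40 − 1.53125 = -41.53125 dBFS.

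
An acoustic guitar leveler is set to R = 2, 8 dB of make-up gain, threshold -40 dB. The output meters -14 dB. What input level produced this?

Before make-up, the level was -14 − 8 = -22 dB.
Post-compression overshoot = -22 − (-40) = 18 dB.
Input overshoot = R × output overshoot = 36 dB → input = -40 + 36 = -4 dB.

-4 dB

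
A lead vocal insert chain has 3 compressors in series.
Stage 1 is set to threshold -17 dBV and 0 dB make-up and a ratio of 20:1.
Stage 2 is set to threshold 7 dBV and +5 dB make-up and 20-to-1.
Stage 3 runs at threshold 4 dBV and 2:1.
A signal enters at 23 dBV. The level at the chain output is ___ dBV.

-10 dBV

Stage 1: 40 dB above -17 dBV, reduced 20:1 to 2 dB above → -15 dBV.
Stage 2: -15 dBV is at or below the 7 dBV threshold — no compression; make-up brings it to -10 dBV.
Stage 3: below threshold (-10 ≤ 4); passes unchanged; output -10 dBV.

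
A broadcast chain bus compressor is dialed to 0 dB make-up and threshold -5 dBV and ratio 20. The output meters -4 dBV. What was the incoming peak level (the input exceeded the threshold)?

15 dBV

That's 1 dB above the -5 dBV threshold.
Undo the ratio: input overshoot = 1 × 20 = 20 dB, giving input = 15 dBV.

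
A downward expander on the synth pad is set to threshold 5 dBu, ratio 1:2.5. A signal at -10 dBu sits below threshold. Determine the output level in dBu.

-32.5 dBu

Below threshold, a 1:2.5 expander applies gain = (2.5−1)×(T − x) of attenuation.
(2.5−1) × 15 = 22.5 dB, so output = -10 − 22.5 = -32.5 dBu.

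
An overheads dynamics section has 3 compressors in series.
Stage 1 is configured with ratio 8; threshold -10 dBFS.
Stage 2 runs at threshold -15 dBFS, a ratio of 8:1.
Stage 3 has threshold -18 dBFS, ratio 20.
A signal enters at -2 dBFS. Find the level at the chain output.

-17.8125 dBFS

Stage 1: 8 dB above -10 dBFS, reduced 8:1 to 1 dB above → -9 dBFS.
Stage 2: overshoot 6 dB → 6/8 = 0.75 dB → -14.25 dBFS.
Stage 3: 3.75 dB above -18 dBFS, reduced 20:1 to 0.1875 dB above → -17.8125 dBFS.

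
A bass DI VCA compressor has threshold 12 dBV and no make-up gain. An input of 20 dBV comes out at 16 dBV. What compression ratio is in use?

2:1

Input overshoot = 20 − 12 = 8 dB; output overshoot = 16 − 12 = 4 dB.
Ratio = 8 / 4 = 2.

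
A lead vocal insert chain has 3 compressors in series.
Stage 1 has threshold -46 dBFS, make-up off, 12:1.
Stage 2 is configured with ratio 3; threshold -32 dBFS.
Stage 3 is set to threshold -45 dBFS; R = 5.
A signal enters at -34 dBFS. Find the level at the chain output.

-45 dBFS

Stage 1: overshoot 12 dB → 12/12 = 1 dB → -45 dBFS.
Stage 2: -45 dBFS is at or below the -32 dBFS threshold — no compression; output -45 dBFS.
Stage 3: -45 dBFS ≤ -45 dBFS, so stage 3 doesn't engage; output -45 dBFS.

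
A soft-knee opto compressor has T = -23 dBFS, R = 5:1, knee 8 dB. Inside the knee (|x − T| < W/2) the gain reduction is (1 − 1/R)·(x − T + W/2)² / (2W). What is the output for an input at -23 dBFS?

x − T + W/2 = -23 − (-23) + 4 = 4.
GR = (1 − 1/5) × 4² / 16 = 0.8 × 16 / 16 = 0.8 dB.
Output = -23 − 0.8 = -23.8 dBFS.

-23.8 dBFS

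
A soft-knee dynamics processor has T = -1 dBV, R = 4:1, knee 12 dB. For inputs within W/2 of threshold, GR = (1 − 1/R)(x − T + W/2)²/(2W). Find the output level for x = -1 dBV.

-2.125 dBV

x − T + W/2 = -1 − (-1) + 6 = 6.
GR = (1 − 1/4) × 6² / 24 = 0.75 × 36 / 24 = 1.125 dB.
Output = -1 − 1.125 = -2.125 dBV.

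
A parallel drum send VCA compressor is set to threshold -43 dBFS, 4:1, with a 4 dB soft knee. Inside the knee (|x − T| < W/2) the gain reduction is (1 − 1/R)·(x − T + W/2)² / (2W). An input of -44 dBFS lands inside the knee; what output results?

-44.09375 dBFS

x − T + W/2 = -44 − (-43) + 2 = 1.
GR = (1 − 1/4) × 1² / 8 = 0.75 × 1 / 8 = 0.09375 dB.
Output = -44 − 0.09375 = -44.09375 dBFS.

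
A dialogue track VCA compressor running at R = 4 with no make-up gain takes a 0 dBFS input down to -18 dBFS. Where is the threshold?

-24 dBFS

Input is 24 dB above T (since output overshoot × R = input overshoot: (-18 − T)·4 = 0 − T gives T = -24 dBFS).
Check: -24 + (0 − (-24))/4 = -24 + 6 = -18 dBFS. ✓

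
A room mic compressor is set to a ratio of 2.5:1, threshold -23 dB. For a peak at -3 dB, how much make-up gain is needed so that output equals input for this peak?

Without make-up, output = threshold + overshoot/2.5 = -23 + 8 = -15 dB.
Gap to target: 12 dB.

12 dB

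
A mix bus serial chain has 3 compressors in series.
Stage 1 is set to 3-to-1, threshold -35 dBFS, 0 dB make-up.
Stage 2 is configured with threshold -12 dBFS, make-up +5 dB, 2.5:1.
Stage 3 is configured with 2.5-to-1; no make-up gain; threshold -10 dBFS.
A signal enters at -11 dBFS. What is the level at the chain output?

-22 dBFS

Stage 1: overshoot 24 dB → 24/3 = 8 dB → -27 dBFS.
Stage 2: -27 dBFS is at or below the -12 dBFS threshold — no compression; make-up brings it to -22 dBFS.
Stage 3: -22 dBFS is at or below the -10 dBFS threshold — no compression; output -22 dBFS.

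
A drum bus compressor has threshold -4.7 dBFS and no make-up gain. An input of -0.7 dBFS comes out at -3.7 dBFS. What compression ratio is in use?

4:1

Input overshoot = -0.7 − (-4.7) = 4 dB; output overshoot = -3.7 − (-4.7) = 1 dB.
Ratio = 4 / 1 = 4.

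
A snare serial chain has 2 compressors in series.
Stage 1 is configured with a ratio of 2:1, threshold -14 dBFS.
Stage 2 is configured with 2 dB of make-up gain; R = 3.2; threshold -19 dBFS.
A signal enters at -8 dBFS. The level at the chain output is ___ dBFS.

-14.5 dBFS

Stage 1: overshoot 6 dB → 6/2 = 3 dB → -11 dBFS.
Stage 2: -11 dBFS is 8 dB over -19 dBFS; at 3.2:1 that becomes 2.5 dB over, giving -16.5 dBFS; +2 dB make-up → -14.5 dBFS.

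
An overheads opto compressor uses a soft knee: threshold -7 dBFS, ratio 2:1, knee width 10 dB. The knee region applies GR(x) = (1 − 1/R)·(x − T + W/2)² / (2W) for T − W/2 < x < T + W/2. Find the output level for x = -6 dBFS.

x − T + W/2 = -6 − (-7) + 5 = 6.
GR = (1 − 1/2) × 6² / 20 = 0.5 × 36 / 20 = 0.9 dB.
Output = -6 − 0.9 = -6.9 dBFS.

-6.9 dBFS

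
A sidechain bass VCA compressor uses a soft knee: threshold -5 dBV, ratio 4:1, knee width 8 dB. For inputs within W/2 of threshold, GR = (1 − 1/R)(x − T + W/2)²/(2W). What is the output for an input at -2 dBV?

x − T + W/2 = -2 − (-5) + 4 = 7.
GR = (1 − 1/4) × 7² / 16 = 0.75 × 49 / 16 = 2.296875 dB.
Output = -2 − 2.296875 = -4.296875 dBV.

-4.296875 dBV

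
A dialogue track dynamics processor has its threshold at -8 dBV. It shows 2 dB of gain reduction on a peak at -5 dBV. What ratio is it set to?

Input overshoot = -5 − (-8) = 3 dB.
Output overshoot = 3 − 2 = 1 dB.
Ratio = input overshoot / output overshoot = 3 / 1 = 3.

3:1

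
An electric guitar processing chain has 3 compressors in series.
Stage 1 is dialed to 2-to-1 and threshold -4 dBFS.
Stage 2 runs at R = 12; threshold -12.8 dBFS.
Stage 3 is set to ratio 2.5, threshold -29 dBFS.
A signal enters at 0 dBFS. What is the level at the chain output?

-22.16 dBFS

Stage 1: 4 dB above -4 dBFS, reduced 2:1 to 2 dB above → -2 dBFS.
Stage 2: overshoot 10.8 dB → 10.8/12 = 0.9 dB → -11.9 dBFS.
Stage 3: 17.1 dB above -29 dBFS, reduced 2.5:1 to 6.84 dB above → -22.16 dBFS.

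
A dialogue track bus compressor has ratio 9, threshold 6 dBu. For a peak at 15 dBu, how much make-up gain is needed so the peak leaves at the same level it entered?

8 dB

Without make-up, output = threshold + overshoot/9 = 6 + 1 = 7 dBu.
Gap to target: 8 dB.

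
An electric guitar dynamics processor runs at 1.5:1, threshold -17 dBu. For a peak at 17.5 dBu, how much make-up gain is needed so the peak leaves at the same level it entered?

Overshoot 34.5 dB → 34.5/1.5 = 23 dB after compression, so the compressed level is -17 + 23 = 6 dBu.
Make-up = target − compressed = 17.5 − 6 = 11.5 dB.

11.5 dB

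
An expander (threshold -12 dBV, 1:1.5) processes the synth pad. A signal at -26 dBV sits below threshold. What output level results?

-33 dBV

Undershoot = (-12) − (-26) = 14 dB.
At 1:1.5, that expands to 21 dB under threshold.
Output = -12 − 21 = -33 dBV.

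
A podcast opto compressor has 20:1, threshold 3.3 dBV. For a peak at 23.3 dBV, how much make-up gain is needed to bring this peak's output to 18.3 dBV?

Without make-up, output = threshold + overshoot/20 = 3.3 + 1 = 4.3 dBV.
Gap to target: 14 dB.

14 dB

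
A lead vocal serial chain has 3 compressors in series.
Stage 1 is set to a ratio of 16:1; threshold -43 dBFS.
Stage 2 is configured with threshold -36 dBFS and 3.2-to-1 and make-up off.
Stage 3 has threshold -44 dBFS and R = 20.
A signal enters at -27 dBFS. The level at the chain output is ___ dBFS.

-43.9 dBFS

Stage 1: -27 dBFS is 16 dB over -43 dBFS; at 16:1 that becomes 1 dB over, giving -42 dBFS.
Stage 2: -42 dBFS is at or below the -36 dBFS threshold — no compression; output -42 dBFS.
Stage 3: overshoot 2 dB → 2/20 = 0.1 dB → -43.9 dBFS.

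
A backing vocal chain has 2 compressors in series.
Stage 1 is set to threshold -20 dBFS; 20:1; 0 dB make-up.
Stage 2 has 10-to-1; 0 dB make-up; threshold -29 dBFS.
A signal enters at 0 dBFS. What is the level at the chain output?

Stage 1: 20 dB above -20 dBFS, reduced 20:1 to 1 dB above → -19 dBFS.
Stage 2: -19 dBFS is 10 dB over -29 dBFS; at 10:1 that becomes 1 dB over, giving -28 dBFS.

-28 dBFS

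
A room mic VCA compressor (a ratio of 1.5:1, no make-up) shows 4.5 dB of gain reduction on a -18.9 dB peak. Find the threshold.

-32.4 dB

Gain reduction = -18.9 − (-23.4) = 4.5 dB; output overshoot = GR / (R − 1) = 4.5 / 0.5 = 9 dB.
Threshold = output − output overshoot = -23.4 − 9 = -32.4 dB.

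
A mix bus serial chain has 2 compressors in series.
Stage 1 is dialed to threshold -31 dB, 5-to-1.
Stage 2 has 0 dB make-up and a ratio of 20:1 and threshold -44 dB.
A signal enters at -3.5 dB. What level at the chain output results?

-43.075 dB

Stage 1: 27.5 dB above -31 dB, reduced 5:1 to 5.5 dB above → -25.5 dB.
Stage 2: 18.5 dB above -44 dB, reduced 20:1 to 0.925 dB above → -43.075 dB.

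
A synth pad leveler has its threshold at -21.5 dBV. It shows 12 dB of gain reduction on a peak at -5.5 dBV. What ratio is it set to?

4:1

Input overshoot = -5.5 − (-21.5) = 16 dB.
Output overshoot = 16 − 12 = 4 dB.
Ratio = input overshoot / output overshoot = 16 / 4 = 4.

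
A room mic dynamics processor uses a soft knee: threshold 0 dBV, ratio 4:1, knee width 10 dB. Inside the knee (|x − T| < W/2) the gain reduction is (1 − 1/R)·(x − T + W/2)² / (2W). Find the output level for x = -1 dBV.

-1.6 dBV

x − T + W/2 = -1 − 0 + 5 = 4.
GR = (1 − 1/4) × 4² / 20 = 0.75 × 16 / 20 = 0.6 dB.
Output = -1 − 0.6 = -1.6 dBV.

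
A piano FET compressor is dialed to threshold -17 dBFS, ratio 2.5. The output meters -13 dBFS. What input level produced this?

-7 dBFS

Post-compression overshoot = -13 − (-17) = 4 dB.
Input overshoot = R × output overshoot = 10 dB → input = -17 + 10 = -7 dBFS.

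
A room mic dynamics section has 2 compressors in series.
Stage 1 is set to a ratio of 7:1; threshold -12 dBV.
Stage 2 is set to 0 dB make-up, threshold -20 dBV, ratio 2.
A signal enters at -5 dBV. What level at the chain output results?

Stage 1: overshoot 7 dB → 7/7 = 1 dB → -11 dBV.
Stage 2: 9 dB above -20 dBV, reduced 2:1 to 4.5 dB above → -15.5 dBV.

-15.5 dBV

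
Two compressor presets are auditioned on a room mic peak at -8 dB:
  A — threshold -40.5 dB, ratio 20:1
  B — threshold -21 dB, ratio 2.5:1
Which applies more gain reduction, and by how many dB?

A: overshoot 32.5 dB → output overshoot 1.625 dB → GR 30.875 dB.
B: overshoot 13 dB → output overshoot 5.2 dB → GR 7.8 dB.
Difference: 23.075 dB in favour of A.

A, by 23.075 dB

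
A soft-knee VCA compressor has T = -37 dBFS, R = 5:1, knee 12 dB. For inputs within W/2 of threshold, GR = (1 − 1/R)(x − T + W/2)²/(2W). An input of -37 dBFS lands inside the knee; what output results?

-38.2 dBFS

x − T + W/2 = -37 − (-37) + 6 = 6.
GR = (1 − 1/5) × 6² / 24 = 0.8 × 36 / 24 = 1.2 dB.
Output = -37 − 1.2 = -38.2 dBFS.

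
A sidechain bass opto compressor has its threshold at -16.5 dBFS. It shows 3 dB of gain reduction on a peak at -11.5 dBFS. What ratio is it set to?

Input overshoot = -11.5 − (-16.5) = 5 dB.
Output overshoot = 5 − 3 = 2 dB.
Ratio = input overshoot / output overshoot = 5 / 2 = 2.5.

2.5:1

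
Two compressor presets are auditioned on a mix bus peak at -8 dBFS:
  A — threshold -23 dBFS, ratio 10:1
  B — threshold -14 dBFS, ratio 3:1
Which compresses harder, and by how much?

A, by 9.5 dB

A: overshoot 15 dB → output overshoot 1.5 dB → GR 13.5 dB.
B: overshoot 6 dB → output overshoot 2 dB → GR 4 dB.
A reduces 9.5 dB more.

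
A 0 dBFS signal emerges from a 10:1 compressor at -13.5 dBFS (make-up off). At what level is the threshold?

-15 dBFS

Gain reduction = 0 − (-13.5) = 13.5 dB; output overshoot = GR / (R − 1) = 13.5 / 9 = 1.5 dB.
Threshold = output − output overshoot = -13.5 − 1.5 = -15 dBFS.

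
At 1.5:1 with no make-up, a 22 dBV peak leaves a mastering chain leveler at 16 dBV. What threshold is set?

Let T be the threshold. Output overshoot = (input overshoot)/R, so 16 − T = (22 − T)/1.5.
1.5·(16 − T) = 22 − T → 0.5·T = 24 − 22 = 2.
T = 2/0.5 = 4 dBV.

4 dBV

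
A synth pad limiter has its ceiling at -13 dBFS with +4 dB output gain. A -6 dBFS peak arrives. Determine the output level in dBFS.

-9 dBFS

A brickwall limiter is an ∞:1 compressor: any input above the ceiling is clamped to -13 dBFS.
Output gain then adds 4 dB: -13 + 4 = -9 dBFS.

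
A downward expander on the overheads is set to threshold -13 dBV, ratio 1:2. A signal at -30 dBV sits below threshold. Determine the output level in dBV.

-47 dBV

The input is 17 dB below the -13 dBV threshold.
A 1:2 expander multiplies undershoot by 2: 17 × 2 = 34 dB below threshold.
Output = -13 − 34 = -47 dBV.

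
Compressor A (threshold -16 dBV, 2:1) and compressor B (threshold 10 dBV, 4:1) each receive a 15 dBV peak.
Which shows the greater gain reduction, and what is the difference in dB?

A, by 11.75 dB

A: GR = 31 − 31/2 = 15.5 dB.
B: GR = 5 − 5/4 = 3.75 dB.
A applies 11.75 dB more gain reduction.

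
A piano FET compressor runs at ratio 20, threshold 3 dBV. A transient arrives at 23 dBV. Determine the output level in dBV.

Overshoot: 23 − 3 = 20 dB.
The 20 dB excess becomes 1 dB after 20:1 reduction.
That puts the output at 4 dBV.

4 dBV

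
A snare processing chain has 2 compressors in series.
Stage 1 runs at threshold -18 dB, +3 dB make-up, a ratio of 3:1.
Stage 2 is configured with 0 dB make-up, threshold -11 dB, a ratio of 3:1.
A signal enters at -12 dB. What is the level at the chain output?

Stage 1: 6 dB above -18 dB, reduced 3:1 to 2 dB above → -16 dB; +3 dB make-up → -13 dB.
Stage 2: -13 dB is at or below the -11 dB threshold — no compression; output -13 dB.

-13 dB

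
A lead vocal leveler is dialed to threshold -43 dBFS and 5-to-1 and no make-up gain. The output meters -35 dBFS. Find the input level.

-3 dBFS

The compressed level sits -35 − (-43) = 8 dB over threshold.
Undo the ratio: input overshoot = 8 × 5 = 40 dB, giving input = -3 dBFS.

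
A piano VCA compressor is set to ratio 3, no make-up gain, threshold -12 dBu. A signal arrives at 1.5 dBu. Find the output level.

-7.5 dBu

1.5 dBu sits 13.5 dB over threshold.
At 3:1 the overshoot is divided by 3, leaving 4.5 dB above threshold.
So the level is -12 + 4.5 = -7.5 dBu.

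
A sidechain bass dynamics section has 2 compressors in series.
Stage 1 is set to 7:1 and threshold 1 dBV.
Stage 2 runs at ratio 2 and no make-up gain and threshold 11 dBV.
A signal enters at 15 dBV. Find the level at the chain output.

Stage 1: 15 dBV is 14 dB over 1 dBV; at 7:1 that becomes 2 dB over, giving 3 dBV.
Stage 2: below threshold (3 ≤ 11); passes unchanged; output 3 dBV.

3 dBV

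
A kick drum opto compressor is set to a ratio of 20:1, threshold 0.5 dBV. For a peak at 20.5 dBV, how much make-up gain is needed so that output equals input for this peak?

Without make-up, output = threshold + overshoot/20 = 0.5 + 1 = 1.5 dBV.
Gap to target: 19 dB.

19 dB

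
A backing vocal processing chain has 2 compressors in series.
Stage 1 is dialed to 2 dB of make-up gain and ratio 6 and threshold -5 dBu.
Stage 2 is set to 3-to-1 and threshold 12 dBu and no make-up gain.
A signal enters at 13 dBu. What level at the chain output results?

0 dBu

Stage 1: overshoot 18 dB → 18/6 = 3 dB → -2 dBu; +2 dB make-up → 0 dBu.
Stage 2: 0 dBu is at or below the 12 dBu threshold — no compression; output 0 dBu.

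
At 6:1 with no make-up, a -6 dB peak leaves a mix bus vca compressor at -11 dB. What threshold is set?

-12 dB

Let T be the threshold. Output overshoot = (input overshoot)/R, so -11 − T = (-6 − T)/6.
6·(-11 − T) = -6 − T → 5·T = -66 − (-6) = -60.
T = -60/5 = -12 dB.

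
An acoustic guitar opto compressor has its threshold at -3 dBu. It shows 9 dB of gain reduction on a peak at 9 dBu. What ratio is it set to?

4:1

Input overshoot = 9 − (-3) = 12 dB.
Output overshoot = 12 − 9 = 3 dB.
Ratio = input overshoot / output overshoot = 12 / 3 = 4.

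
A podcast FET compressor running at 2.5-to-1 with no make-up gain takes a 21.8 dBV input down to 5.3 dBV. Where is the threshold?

Input is 27.5 dB above T (since output overshoot × R = input overshoot: (5.3 − T)·2.5 = 21.8 − T gives T = -5.7 dBV).
Check: -5.7 + (21.8 − (-5.7))/2.5 = -5.7 + 11 = 5.3 dBV. ✓

-5.7 dBV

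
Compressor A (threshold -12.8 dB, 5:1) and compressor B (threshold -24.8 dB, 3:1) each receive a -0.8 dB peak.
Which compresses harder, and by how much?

B, by 6.4 dB

A: overshoot 12 dB → output overshoot 2.4 dB → GR 9.6 dB.
B: overshoot 24 dB → output overshoot 8 dB → GR 16 dB.
B applies 6.4 dB more gain reduction.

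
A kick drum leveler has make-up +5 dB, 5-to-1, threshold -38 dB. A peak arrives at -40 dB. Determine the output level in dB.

-40 dB is 2 dB below the -38 dB threshold, so no gain reduction is applied.
Make-up gain adds 5 dB: -40 + 5 = -35 dB.

-35 dB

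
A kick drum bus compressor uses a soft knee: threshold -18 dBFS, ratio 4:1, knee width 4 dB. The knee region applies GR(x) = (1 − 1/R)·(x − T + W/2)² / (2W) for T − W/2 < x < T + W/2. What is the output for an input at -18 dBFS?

-18.375 dBFS

x − T + W/2 = -18 − (-18) + 2 = 2.
GR = (1 − 1/4) × 2² / 8 = 0.75 × 4 / 8 = 0.375 dB.
Output = -18 − 0.375 = -18.375 dBFS.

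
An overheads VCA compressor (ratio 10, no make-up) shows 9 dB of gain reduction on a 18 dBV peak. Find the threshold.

Let T be the threshold. Output overshoot = (input overshoot)/R, so 9 − T = (18 − T)/10.
10·(9 − T) = 18 − T → 9·T = 90 − 18 = 72.
T = 72/9 = 8 dBV.

8 dBV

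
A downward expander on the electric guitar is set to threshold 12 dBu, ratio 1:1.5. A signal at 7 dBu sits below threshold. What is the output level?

Below threshold, a 1:1.5 expander applies gain = (1.5−1)×(T − x) of attenuation.
(1.5−1) × 5 = 2.5 dB, so output = 7 − 2.5 = 4.5 dBu.

4.5 dBu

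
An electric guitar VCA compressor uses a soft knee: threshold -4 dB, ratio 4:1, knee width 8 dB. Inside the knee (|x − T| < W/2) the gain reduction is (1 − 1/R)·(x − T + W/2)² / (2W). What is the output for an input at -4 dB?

-4.75 dB

x − T + W/2 = -4 − (-4) + 4 = 4.
GR = (1 − 1/4) × 4² / 16 = 0.75 × 16 / 16 = 0.75 dB.
Output = -4 − 0.75 = -4.75 dB.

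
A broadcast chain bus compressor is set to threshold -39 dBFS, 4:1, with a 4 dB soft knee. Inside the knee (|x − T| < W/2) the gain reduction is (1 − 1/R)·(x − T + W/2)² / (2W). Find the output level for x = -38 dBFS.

-38.84375 dBFS

x − T + W/2 = -38 − (-39) + 2 = 3.
GR = (1 − 1/4) × 3² / 8 = 0.75 × 9 / 8 = 0.84375 dB.
Output = -38 − 0.84375 = -38.84375 dBFS.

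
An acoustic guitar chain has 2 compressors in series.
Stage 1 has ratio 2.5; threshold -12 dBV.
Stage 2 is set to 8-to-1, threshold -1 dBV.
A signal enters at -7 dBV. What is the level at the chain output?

-10 dBV

Stage 1: 5 dB above -12 dBV, reduced 2.5:1 to 2 dB above → -10 dBV.
Stage 2: below threshold (-10 ≤ -1); passes unchanged; output -10 dBV.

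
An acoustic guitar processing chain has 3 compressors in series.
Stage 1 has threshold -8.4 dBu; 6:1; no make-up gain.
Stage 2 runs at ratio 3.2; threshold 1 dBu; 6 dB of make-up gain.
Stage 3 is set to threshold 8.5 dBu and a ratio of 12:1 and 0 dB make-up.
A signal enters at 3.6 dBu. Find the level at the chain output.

-0.4 dBu

Stage 1: 3.6 dBu is 12 dB over -8.4 dBu; at 6:1 that becomes 2 dB over, giving -6.4 dBu.
Stage 2: -6.4 dBu is at or below the 1 dBu threshold — no compression; make-up brings it to -0.4 dBu.
Stage 3: below threshold (-0.4 ≤ 8.5); passes unchanged; output -0.4 dBu.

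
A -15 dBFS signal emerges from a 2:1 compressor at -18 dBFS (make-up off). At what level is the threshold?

Gain reduction = -15 − (-18) = 3 dB; output overshoot = GR / (R − 1) = 3 / 1 = 3 dB.
Threshold = output − output overshoot = -18 − 3 = -21 dBFS.

-21 dBFS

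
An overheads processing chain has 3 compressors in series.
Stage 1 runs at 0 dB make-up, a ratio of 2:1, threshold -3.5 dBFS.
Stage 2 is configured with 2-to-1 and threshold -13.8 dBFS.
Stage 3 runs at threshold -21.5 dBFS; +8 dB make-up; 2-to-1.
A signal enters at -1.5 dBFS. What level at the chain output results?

-6.825 dBFS

Stage 1: overshoot 2 dB → 2/2 = 1 dB → -2.5 dBFS.
Stage 2: overshoot 11.3 dB → 11.3/2 = 5.65 dB → -8.15 dBFS.
Stage 3: overshoot 13.35 dB → 13.35/2 = 6.675 dB → -14.825 dBFS; +8 dB make-up → -6.825 dBFS.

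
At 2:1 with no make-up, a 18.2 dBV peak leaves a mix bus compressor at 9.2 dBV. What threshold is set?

Input is 18 dB above T (since output overshoot × R = input overshoot: (9.2 − T)·2 = 18.2 − T gives T = 0.2 dBV).
Check: 0.2 + (18.2 − 0.2)/2 = 0.2 + 9 = 9.2 dBV. ✓

0.2 dBV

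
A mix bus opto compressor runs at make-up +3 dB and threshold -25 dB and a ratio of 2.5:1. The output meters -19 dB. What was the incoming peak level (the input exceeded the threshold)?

Remove make-up: -19 − 3 = -22 dB.
Post-compression overshoot = -22 − (-25) = 3 dB.
Input overshoot = R × output overshoot = 7.5 dB → input = -25 + 7.5 = -17.5 dB.

-17.5 dB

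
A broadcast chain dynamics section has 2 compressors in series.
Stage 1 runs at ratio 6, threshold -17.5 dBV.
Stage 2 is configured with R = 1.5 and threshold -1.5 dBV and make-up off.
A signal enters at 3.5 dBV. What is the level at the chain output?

Stage 1: overshoot 21 dB → 21/6 = 3.5 dB → -14 dBV.
Stage 2: -14 dBV is at or below the -1.5 dBV threshold — no compression; output -14 dBV.

-14 dBV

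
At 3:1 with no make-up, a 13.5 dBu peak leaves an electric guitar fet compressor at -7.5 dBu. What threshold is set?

Let T be the threshold. Output overshoot = (input overshoot)/R, so -7.5 − T = (13.5 − T)/3.
3·(-7.5 − T) = 13.5 − T → 2·T = -22.5 − 13.5 = -36.
T = -36/2 = -18 dBu.

-18 dBu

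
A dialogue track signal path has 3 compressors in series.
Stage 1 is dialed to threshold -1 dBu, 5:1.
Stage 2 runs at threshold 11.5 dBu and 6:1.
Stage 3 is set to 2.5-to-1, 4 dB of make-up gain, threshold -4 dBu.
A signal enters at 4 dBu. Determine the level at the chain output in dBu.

1.6 dBu

Stage 1: overshoot 5 dB → 5/5 = 1 dB → 0 dBu.
Stage 2: 0 dBu is at or below the 11.5 dBu threshold — no compression; output 0 dBu.
Stage 3: 4 dB above -4 dBu, reduced 2.5:1 to 1.6 dB above → -2.4 dBu; +4 dB make-up → 1.6 dBu.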